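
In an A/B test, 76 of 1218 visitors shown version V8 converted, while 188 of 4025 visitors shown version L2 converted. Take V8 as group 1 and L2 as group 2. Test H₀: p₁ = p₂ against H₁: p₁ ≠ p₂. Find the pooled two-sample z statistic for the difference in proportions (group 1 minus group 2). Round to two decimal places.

p̂₁ = 76/1218 = 0.06240, p̂₂ = 188/4025 = 0.04671.
Pooled p̂ = (76+188)/(1218+4025) = 264/5243 = 0.05035.
SE = √(0.0478174 × 0.00106947) = 0.00715.
z = (0.06240 − 0.04671)/0.00715 = 0.01569/0.00715 = 2.19.

z = 2.19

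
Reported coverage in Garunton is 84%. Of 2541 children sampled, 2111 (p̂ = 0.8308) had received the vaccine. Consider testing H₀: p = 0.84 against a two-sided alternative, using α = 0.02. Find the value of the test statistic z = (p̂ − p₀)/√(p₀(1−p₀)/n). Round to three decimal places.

z = -1.268

p̂ = 2111/2541 ≈ 0.83078.
Under H₀, SE = √(0.84·0.16/2541) = √(5.28926e-05) = 0.00727.
z = (0.83078 − 0.84)/0.00727 = -0.00922/0.00727 = -1.268.
p-value = 2·P(Z > 1.268) ≈ 0.2047, so at α = 0.02 we fail to reject H₀.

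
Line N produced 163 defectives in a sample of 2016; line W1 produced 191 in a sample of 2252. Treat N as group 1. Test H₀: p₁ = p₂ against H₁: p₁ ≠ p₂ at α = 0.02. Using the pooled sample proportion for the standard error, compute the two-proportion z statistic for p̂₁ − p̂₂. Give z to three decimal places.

p̂₁ = 163/2016 = 0.08085, p̂₂ = 191/2252 = 0.08481.
Pooled p̂ = (163+191)/(2016+2252) = 354/4268 = 0.08294.
SE = √(0.0760633 × 0.000940081) = 0.00846.
z = (0.08085 − 0.08481)/0.00846 = -0.00396/0.00846 = -0.468.
Two-sided p-value ≈ 2·Φ(−0.468) = 0.6395; since p > α = 0.02, fail to reject H₀.

z = -0.468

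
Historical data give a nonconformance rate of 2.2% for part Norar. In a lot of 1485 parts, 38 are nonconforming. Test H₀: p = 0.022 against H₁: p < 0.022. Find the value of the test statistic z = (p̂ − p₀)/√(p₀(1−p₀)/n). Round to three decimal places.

p̂ = 38/1485 ≈ 0.025589.
Standard error under H₀: √(0.022×0.978/1485) = 0.003806.
z = (0.025589 − 0.022)/0.003806 = 0.003589/0.003806 = 0.943.
p-value = P(Z < 0.943) ≈ 0.8271.

z = 0.943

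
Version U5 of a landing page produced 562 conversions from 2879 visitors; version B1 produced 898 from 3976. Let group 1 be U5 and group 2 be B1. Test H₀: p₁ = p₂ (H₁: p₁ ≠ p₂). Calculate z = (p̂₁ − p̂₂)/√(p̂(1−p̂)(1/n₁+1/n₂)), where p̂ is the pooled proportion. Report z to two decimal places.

z = -3.06

p̂₁ = 562/2879 ≈ 0.19521, p̂₂ = 898/3976 ≈ 0.22586.
Pooled p̂ = (562+898)/(2879+3976) = 1460/6855 = 0.21298.
SE = √(0.167621 × 0.000598852) = 0.01002.
z = (0.19521 − 0.22586)/0.01002 = -0.03065/0.01002 = -3.06.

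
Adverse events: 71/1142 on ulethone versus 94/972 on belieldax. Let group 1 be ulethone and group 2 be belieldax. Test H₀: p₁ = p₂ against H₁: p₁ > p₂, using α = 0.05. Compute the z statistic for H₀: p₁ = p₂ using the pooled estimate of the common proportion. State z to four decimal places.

p̂₁ = 71/1142 = 0.06217163, p̂₂ = 94/972 = 0.09670782.
Pooled p̂ = (71+94)/(1142+972) = 165/2114 = 0.07805109.
SE = √(0.0719591 × 0.00190446) = 0.01170656.
z = (0.06217163 − 0.09670782)/0.01170656 = -0.03453619/0.01170656 = -2.9502.
p-value = P(Z > -2.950) ≈ 0.9984. With α = 0.05, fail to reject H₀.

z = -2.9502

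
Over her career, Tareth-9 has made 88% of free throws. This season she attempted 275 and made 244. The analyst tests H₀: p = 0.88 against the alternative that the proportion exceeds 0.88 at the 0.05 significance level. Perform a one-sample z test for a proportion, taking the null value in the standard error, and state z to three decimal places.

p̂ = 244/275 = 0.88727.
Under H₀, SE = √(0.88·0.12/275) = √(0.000384) = 0.01960.
z = (0.88727 − 0.88)/0.01960 = 0.00727/0.01960 = 0.371.
p-value = P(Z > 0.371) ≈ 0.3553, so at α = 0.05 we fail to reject H₀.

z = 0.371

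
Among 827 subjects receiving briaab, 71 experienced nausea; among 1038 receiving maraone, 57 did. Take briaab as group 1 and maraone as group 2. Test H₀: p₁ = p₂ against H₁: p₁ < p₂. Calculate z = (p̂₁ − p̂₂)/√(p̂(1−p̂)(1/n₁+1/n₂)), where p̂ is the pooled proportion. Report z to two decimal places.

p̂₁ = 71/827 = 0.0859, p̂₂ = 57/1038 = 0.0549.
Pooled p̂ = (71+57)/(827+1038) = 128/1865 = 0.0686.
SE = √(0.0639223 × 0.00217258) = 0.0118.
z = (0.0859 − 0.0549)/0.0118 = 0.0310/0.0118 = 2.63.

z = 2.63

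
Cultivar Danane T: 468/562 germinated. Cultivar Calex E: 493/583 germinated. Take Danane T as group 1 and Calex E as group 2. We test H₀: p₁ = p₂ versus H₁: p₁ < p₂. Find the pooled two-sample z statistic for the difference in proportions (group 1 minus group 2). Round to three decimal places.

p̂₁ = 468/562 = 0.83274, p̂₂ = 493/583 = 0.84563.
Pooled p̂ = (468+493)/(562+583) = 961/1145 = 0.83930.
SE = √(0.134875 × 0.00349463) = 0.02171.
z = (0.83274 − 0.84563)/0.02171 = -0.01289/0.02171 = -0.594.
p-value = P(Z < -0.594) ≈ 0.2764.

z = -0.594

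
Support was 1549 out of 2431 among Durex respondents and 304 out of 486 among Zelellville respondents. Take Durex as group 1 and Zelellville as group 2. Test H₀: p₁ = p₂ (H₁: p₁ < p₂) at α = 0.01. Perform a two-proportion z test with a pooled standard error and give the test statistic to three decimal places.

p̂₁ = 1549/2431 ≈ 0.63719, p̂₂ = 304/486 ≈ 0.62551.
Pooled p̂ = (1549+304)/(2431+486) = 1853/2917 = 0.63524.
SE = √(p̂(1−p̂)(1/n₁+1/n₂)) = √(0.63524·0.36476·0.00246897) = √(0.000572083) = 0.02392.
z = (0.63719 − 0.62551)/0.02392 = 0.01168/0.02392 = 0.488.
p-value = P(Z < 0.488) ≈ 0.6872, so at α = 0.01 we fail to reject H₀.

z = 0.488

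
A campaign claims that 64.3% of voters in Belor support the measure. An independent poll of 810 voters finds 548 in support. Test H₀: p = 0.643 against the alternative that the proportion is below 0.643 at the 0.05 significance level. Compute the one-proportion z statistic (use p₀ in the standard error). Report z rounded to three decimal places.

z = 1.993

p̂ = 548/810 = 0.67654.
Under H₀, SE = √(0.643·0.357/810) = √(0.000283396) = 0.01683.
z = (0.67654 − 0.643)/0.01683 = 0.03354/0.01683 = 1.993.
p-value = P(Z < 1.993) ≈ 0.9768. With α = 0.05, fail to reject H₀.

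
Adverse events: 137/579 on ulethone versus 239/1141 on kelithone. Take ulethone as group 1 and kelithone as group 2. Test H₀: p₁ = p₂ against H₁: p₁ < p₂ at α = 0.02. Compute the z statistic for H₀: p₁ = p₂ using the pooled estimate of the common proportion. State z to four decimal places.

p̂₁ = 137/579 ≈ 0.236615, p̂₂ = 239/1141 ≈ 0.209465.
Pooled p̂ = (137+239)/(579+1141) = 376/1720 = 0.218605.
SE = √(0.170817 × 0.00260354) = 0.021089.
z = (0.236615 − 0.209465)/0.021089 = 0.027150/0.021089 = 1.2874.
p-value = P(Z < 1.287) ≈ 0.9010, so at α = 0.02 we fail to reject H₀.

z = 1.2874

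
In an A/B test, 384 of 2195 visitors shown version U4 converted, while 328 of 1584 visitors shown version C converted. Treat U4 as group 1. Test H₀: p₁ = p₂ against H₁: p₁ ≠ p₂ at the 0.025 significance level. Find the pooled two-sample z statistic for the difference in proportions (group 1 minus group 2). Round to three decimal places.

p̂₁ = 384/2195 = 0.174943, p̂₂ = 328/1584 = 0.207071.
Pooled p̂ = (384+328)/(2195+1584) = 712/3779 = 0.188410.
SE = √(p̂(1−p̂)(1/n₁+1/n₂)) = √(0.188410·0.811590·0.00108689) = √(0.000166199) = 0.012892.
z = (0.174943 − 0.207071)/0.012892 = -0.032128/0.012892 = -2.492.
p-value = 2·P(Z > 2.492) ≈ 0.0127, so at α = 0.025 we reject H₀.

z = -2.492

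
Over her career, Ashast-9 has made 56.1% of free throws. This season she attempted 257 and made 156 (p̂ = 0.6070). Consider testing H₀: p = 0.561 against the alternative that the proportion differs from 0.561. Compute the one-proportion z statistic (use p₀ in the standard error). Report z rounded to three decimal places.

z = 1.486

p̂ = 156/257 ≈ 0.60700.
SE = √(p₀(1−p₀)/n) = √(0.24628/257) = 0.03096.
z = (0.60700 − 0.561)/0.03096 = 0.04600/0.03096 = 1.486.
p-value = 2·P(Z > 1.486) ≈ 0.1373.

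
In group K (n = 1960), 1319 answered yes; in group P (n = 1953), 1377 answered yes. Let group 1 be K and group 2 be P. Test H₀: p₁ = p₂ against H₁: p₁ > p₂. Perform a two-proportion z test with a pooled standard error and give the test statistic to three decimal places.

p̂₁ = 1319/1960 = 0.67296, p̂₂ = 1377/1953 = 0.70507.
Pooled p̂ = (1319+1377)/(1960+1953) = 2696/3913 = 0.68899.
SE = √(p̂(1−p̂)(1/n₁+1/n₂)) = √(0.68899·0.31101·0.00102224) = √(0.00021905) = 0.01480.
z = (0.67296 − 0.70507)/0.01480 = -0.03211/0.01480 = -2.170.

z = -2.170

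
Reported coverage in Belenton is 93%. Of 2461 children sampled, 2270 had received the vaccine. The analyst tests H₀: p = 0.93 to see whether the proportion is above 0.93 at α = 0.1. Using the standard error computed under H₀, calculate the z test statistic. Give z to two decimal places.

z = -1.48

p̂ = 2270/2461 ≈ 0.92239.
SE = √(p₀(1−p₀)/n) = √(0.0651/2461) = 0.00514.
z = (0.92239 − 0.93)/0.00514 = -0.00761/0.00514 = -1.48.
p-value = P(Z > -1.480) ≈ 0.9305; since p > α = 0.1, fail to reject H₀.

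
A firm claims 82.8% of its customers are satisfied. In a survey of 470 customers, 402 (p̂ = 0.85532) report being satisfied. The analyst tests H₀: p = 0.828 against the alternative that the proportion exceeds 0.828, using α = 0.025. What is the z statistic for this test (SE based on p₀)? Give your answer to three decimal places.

p̂ = 402/470 = 0.85532.
SE = √(p₀(1−p₀)/n) = √(0.14242/470) = 0.01741.
z = (0.85532 − 0.828)/0.01741 = 0.02732/0.01741 = 1.569.
p-value = P(Z > 1.569) ≈ 0.0583; since p > α = 0.025, fail to reject H₀.

z = 1.569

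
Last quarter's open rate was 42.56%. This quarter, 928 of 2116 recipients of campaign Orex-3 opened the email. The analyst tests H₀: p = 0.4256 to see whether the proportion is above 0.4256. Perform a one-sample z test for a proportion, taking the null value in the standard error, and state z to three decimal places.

z = 1.206

p̂ = 928/2116 = 0.43856.
Standard error under H₀: √(0.4256×0.5744/2116) = 0.01075.
z = (0.43856 − 0.4256)/0.01075 = 0.01296/0.01075 = 1.206.
p-value = P(Z > 1.206) ≈ 0.1139.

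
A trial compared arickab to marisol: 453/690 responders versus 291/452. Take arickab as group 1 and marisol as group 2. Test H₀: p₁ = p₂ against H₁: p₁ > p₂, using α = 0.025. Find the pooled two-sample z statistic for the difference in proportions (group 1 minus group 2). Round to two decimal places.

z = 0.44

p̂₁ = 453/690 = 0.6565, p̂₂ = 291/452 = 0.6438.
Pooled p̂ = (453+291)/(690+452) = 744/1142 = 0.6515.
SE = √(p̂(1−p̂)(1/n₁+1/n₂)) = √(0.6515·0.3485·0.00366166) = √(0.000831385) = 0.0288.
z = (0.6565 − 0.6438)/0.0288 = 0.0127/0.0288 = 0.44.
p-value = P(Z > 0.441) ≈ 0.3296, so at α = 0.025 we fail to reject H₀.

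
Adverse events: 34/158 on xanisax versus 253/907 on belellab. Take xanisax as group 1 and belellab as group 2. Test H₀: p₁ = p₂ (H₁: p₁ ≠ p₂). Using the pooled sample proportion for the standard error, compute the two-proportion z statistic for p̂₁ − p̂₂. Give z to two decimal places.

p̂₁ = 34/158 = 0.2152, p̂₂ = 253/907 = 0.2789.
Pooled p̂ = (34+253)/(158+907) = 287/1065 = 0.2695.
SE = √(p̂(1−p̂)(1/n₁+1/n₂)) = √(0.2695·0.7305·0.00743165) = √(0.00146301) = 0.0382.
z = (0.2152 − 0.2789)/0.0382 = -0.0637/0.0382 = -1.67.
p-value = 2·P(Z > 1.667) ≈ 0.0956.

z = -1.67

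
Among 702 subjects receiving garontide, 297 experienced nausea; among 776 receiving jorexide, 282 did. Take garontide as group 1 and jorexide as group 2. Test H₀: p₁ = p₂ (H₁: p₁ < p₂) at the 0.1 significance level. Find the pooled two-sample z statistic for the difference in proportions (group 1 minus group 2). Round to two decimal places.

z = 2.35

p̂₁ = 297/702 ≈ 0.4231, p̂₂ = 282/776 ≈ 0.3634.
Pooled p̂ = (297+282)/(702+776) = 579/1478 = 0.3917.
SE = √(0.238281 × 0.00271316) = 0.0254.
z = (0.4231 − 0.3634)/0.0254 = 0.0597/0.0254 = 2.35.
p-value = P(Z < 2.347) ≈ 0.9905. With α = 0.1, fail to reject H₀.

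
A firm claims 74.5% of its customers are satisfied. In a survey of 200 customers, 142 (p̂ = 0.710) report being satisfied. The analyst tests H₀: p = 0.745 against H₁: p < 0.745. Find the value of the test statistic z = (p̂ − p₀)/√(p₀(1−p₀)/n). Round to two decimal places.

p̂ = 142/200 = 0.7100.
Standard error under H₀: √(0.745×0.255/200) = 0.0308.
z = (0.7100 − 0.745)/0.0308 = -0.0350/0.0308 = -1.14.
p-value = P(Z < -1.136) ≈ 0.1281.

z = -1.14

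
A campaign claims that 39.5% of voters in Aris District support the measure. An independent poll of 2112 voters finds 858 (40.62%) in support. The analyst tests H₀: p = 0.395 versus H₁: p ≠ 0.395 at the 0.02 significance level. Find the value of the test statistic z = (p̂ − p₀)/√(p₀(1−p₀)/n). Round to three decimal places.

z = 1.058

p̂ = 858/2112 = 0.406250.
Standard error under H₀: √(0.395×0.605/2112) = 0.010637.
z = (0.406250 − 0.395)/0.010637 = 0.011250/0.010637 = 1.058.
p-value = 2·P(Z > 1.058) ≈ 0.2902, so at α = 0.02 we fail to reject H₀.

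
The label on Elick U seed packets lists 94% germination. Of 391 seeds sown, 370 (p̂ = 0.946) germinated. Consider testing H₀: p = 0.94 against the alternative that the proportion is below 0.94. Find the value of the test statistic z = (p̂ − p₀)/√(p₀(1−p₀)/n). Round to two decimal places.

p̂ = 370/391 = 0.94629.
SE = √(p₀(1−p₀)/n) = √(0.0564/391) = 0.01201.
z = (0.94629 − 0.94)/0.01201 = 0.00629/0.01201 = 0.52.
p-value = P(Z < 0.524) ≈ 0.6998.

z = 0.52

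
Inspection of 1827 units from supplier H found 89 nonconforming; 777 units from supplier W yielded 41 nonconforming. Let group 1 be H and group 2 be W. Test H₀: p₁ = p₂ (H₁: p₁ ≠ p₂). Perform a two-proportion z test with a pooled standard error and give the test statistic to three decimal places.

z = -0.435

p̂₁ = 89/1827 = 0.04871, p̂₂ = 41/777 = 0.05277.
Pooled p̂ = (89+41)/(1827+777) = 130/2604 = 0.04992.
SE = √(0.0474309 × 0.00183435) = 0.00933.
z = (0.04871 − 0.05277)/0.00933 = -0.00406/0.00933 = -0.435.
Two-sided p-value ≈ 2·Φ(−0.435) = 0.6639.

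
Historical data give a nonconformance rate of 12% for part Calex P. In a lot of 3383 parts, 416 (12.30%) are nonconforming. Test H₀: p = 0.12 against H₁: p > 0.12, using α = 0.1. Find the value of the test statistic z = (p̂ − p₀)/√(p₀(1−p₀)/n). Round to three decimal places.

z = 0.531

p̂ = 416/3383 ≈ 0.12297.
Under H₀, SE = √(0.12·0.88/3383) = √(3.12149e-05) = 0.00559.
z = (0.12297 − 0.12)/0.00559 = 0.00297/0.00559 = 0.531.
p-value = P(Z > 0.531) ≈ 0.2976, so at α = 0.1 we fail to reject H₀.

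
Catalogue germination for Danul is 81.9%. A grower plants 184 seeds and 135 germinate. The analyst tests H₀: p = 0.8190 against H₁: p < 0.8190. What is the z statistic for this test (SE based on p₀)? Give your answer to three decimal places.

z = -3.005

p̂ = 135/184 = 0.733696.
Standard error under H₀: √(0.819×0.181/184) = 0.028384.
z = (0.733696 − 0.819)/0.028384 = -0.085304/0.028384 = -3.005.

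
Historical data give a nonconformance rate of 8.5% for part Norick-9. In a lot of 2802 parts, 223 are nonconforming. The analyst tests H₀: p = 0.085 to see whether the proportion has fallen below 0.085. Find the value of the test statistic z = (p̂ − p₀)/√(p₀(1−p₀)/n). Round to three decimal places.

p̂ = 223/2802 ≈ 0.079586.
Under H₀, SE = √(0.085·0.915/2802) = √(2.7757e-05) = 0.005268.
z = (0.079586 − 0.085)/0.005268 = -0.005414/0.005268 = -1.028.

z = -1.028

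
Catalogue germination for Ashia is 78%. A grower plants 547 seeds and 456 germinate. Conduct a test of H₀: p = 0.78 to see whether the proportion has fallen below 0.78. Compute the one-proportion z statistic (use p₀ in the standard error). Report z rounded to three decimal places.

z = 3.028

p̂ = 456/547 = 0.833638.
Standard error under H₀: √(0.78×0.22/547) = 0.017712.
z = (0.833638 − 0.78)/0.017712 = 0.053638/0.017712 = 3.028.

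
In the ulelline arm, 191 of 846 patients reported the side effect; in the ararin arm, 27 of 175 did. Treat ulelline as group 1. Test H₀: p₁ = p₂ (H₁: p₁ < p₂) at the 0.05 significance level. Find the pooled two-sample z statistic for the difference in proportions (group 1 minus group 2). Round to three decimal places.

z = 2.101

p̂₁ = 191/846 ≈ 0.2257683, p̂₂ = 27/175 ≈ 0.1542857.
Pooled p̂ = (191+27)/(846+175) = 218/1021 = 0.2135162.
SE = √(0.167927 × 0.00689632) = 0.0340305.
z = (0.2257683 − 0.1542857)/0.0340305 = 0.0714826/0.0340305 = 2.101.
p-value = P(Z < 2.101) ≈ 0.9822. With α = 0.05, fail to reject H₀.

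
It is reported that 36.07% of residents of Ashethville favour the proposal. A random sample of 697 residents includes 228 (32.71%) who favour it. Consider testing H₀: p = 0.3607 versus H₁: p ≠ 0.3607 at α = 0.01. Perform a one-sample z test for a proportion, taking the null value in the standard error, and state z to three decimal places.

z = -1.846

p̂ = 228/697 = 0.32712.
Under H₀, SE = √(0.3607·0.6393/697) = √(0.00033084) = 0.01819.
z = (0.32712 − 0.3607)/0.01819 = -0.03358/0.01819 = -1.846.
Two-sided p-value ≈ 2·Φ(−1.846) = 0.0648, so at α = 0.01 we fail to reject H₀.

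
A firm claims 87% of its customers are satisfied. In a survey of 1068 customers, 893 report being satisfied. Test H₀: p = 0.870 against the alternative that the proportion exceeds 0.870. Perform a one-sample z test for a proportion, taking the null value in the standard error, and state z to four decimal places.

z = -3.2901

p̂ = 893/1068 = 0.836142.
Under H₀, SE = √(0.87·0.13/1068) = √(0.000105899) = 0.010291.
z = (0.836142 − 0.87)/0.010291 = -0.033858/0.010291 = -3.2901.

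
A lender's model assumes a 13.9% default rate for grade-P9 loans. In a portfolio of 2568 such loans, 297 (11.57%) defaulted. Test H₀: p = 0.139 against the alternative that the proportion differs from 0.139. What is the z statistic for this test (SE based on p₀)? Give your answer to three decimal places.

p̂ = 297/2568 = 0.115654.
SE = √(p₀(1−p₀)/n) = √(0.11968/2568) = 0.006827.
z = (0.115654 − 0.139)/0.006827 = -0.023346/0.006827 = -3.420.
p-value = 2·P(Z > 3.420) ≈ 0.0006.

z = -3.420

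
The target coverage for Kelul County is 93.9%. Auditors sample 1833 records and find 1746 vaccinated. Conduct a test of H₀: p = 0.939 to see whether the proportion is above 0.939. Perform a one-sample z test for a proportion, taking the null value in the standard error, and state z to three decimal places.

p̂ = 1746/1833 ≈ 0.95254.
Standard error under H₀: √(0.939×0.061/1833) = 0.00559.
z = (0.95254 − 0.939)/0.00559 = 0.01354/0.00559 = 2.422.

z = 2.422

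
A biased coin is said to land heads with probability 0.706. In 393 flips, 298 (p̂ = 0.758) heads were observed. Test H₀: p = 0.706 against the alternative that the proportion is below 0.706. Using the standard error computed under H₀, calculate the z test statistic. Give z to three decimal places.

z = 2.274

p̂ = 298/393 = 0.758270.
SE = √(p₀(1−p₀)/n) = √(0.20756/393) = 0.022982.
z = (0.758270 − 0.706)/0.022982 = 0.052270/0.022982 = 2.274.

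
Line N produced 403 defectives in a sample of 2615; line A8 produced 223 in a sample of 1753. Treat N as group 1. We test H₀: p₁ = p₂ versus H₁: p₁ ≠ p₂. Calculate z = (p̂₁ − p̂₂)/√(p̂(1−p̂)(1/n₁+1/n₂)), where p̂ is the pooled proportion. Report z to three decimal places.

p̂₁ = 403/2615 = 0.154111, p̂₂ = 223/1753 = 0.127210.
Pooled p̂ = (403+223)/(2615+1753) = 626/4368 = 0.143315.
SE = √(p̂(1−p̂)(1/n₁+1/n₂)) = √(0.143315·0.856685·0.00095286) = √(0.000116988) = 0.010816.
z = (0.154111 − 0.127210)/0.010816 = 0.026901/0.010816 = 2.487.

z = 2.487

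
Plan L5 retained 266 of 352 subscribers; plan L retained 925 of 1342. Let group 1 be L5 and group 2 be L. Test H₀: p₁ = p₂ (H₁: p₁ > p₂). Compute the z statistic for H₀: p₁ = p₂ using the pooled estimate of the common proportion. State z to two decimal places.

z = 2.43

p̂₁ = 266/352 ≈ 0.75568, p̂₂ = 925/1342 ≈ 0.68927.
Pooled p̂ = (266+925)/(352+1342) = 1191/1694 = 0.70307.
SE = √(p̂(1−p̂)(1/n₁+1/n₂)) = √(0.70307·0.29693·0.00358607) = √(0.000748637) = 0.02736.
z = (0.75568 − 0.68927)/0.02736 = 0.06641/0.02736 = 2.43.
p-value = P(Z > 2.427) ≈ 0.0076.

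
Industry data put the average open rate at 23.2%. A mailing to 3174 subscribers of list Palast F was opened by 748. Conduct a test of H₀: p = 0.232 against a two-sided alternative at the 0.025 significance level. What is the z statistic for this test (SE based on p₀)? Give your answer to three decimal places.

p̂ = 748/3174 ≈ 0.23566.
Under H₀, SE = √(0.232·0.768/3174) = √(5.61361e-05) = 0.00749.
z = (0.23566 − 0.232)/0.00749 = 0.00366/0.00749 = 0.489.
p-value = 2·P(Z > 0.489) ≈ 0.6247; since p > α = 0.025, fail to reject H₀.

z = 0.489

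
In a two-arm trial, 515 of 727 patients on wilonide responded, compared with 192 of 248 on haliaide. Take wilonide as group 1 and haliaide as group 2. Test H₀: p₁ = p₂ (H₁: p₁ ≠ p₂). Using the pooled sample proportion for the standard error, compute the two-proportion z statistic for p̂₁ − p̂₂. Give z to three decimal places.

z = -2.004

p̂₁ = 515/727 = 0.70839, p̂₂ = 192/248 = 0.77419.
Pooled p̂ = (515+192)/(727+248) = 707/975 = 0.72513.
SE = √(0.199317 × 0.00540777) = 0.03283.
z = (0.70839 − 0.77419)/0.03283 = -0.06580/0.03283 = -2.004.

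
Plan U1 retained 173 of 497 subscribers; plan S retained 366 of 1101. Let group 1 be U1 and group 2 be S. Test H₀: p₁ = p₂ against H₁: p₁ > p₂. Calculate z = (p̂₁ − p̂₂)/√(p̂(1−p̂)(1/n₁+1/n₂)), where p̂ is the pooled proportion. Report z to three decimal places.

p̂₁ = 173/497 = 0.34809, p̂₂ = 366/1101 = 0.33243.
Pooled p̂ = (173+366)/(497+1101) = 539/1598 = 0.33730.
SE = √(p̂(1−p̂)(1/n₁+1/n₂)) = √(0.33730·0.66270·0.00292034) = √(0.000652776) = 0.02555.
z = (0.34809 − 0.33243)/0.02555 = 0.01566/0.02555 = 0.613.
p-value = P(Z > 0.613) ≈ 0.2699.

z = 0.613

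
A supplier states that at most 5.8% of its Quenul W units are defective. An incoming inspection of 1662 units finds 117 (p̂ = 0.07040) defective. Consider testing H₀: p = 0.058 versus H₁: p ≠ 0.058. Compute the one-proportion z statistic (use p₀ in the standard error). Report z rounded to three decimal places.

z = 2.162

p̂ = 117/1662 ≈ 0.070397.
Standard error under H₀: √(0.058×0.942/1662) = 0.005734.
z = (0.070397 − 0.058)/0.005734 = 0.012397/0.005734 = 2.162.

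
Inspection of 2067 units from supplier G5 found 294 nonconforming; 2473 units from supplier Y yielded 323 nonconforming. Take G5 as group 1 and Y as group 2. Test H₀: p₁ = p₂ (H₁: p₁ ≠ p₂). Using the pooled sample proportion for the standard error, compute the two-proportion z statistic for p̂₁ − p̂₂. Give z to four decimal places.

p̂₁ = 294/2067 ≈ 0.142235, p̂₂ = 323/2473 ≈ 0.130611.
Pooled p̂ = (294+323)/(2067+2473) = 617/4540 = 0.135903.
SE = √(0.117433 × 0.00088816) = 0.010213.
z = (0.142235 − 0.130611)/0.010213 = 0.011624/0.010213 = 1.1382.
Two-sided p-value ≈ 2·Φ(−1.138) = 0.2550.

z = 1.1382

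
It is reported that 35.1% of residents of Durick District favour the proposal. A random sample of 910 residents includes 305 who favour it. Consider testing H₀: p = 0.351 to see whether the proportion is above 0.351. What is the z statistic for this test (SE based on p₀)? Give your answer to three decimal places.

p̂ = 305/910 = 0.33516.
Standard error under H₀: √(0.351×0.649/910) = 0.01582.
z = (0.33516 − 0.351)/0.01582 = -0.01584/0.01582 = -1.001.
p-value = P(Z > -1.001) ≈ 0.8415.

z = -1.001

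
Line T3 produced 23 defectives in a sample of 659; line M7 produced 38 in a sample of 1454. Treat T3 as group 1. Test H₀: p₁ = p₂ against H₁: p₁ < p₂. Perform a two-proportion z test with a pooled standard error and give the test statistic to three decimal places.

p̂₁ = 23/659 ≈ 0.034901, p̂₂ = 38/1454 ≈ 0.026135.
Pooled p̂ = (23+38)/(659+1454) = 61/2113 = 0.028869.
SE = √(0.0280355 × 0.00220521) = 0.007863.
z = (0.034901 − 0.026135)/0.007863 = 0.008766/0.007863 = 1.115.

z = 1.115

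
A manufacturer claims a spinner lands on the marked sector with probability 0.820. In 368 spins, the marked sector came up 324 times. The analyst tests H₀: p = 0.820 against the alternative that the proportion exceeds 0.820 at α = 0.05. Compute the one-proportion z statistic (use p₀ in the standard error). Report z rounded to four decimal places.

p̂ = 324/368 = 0.8804348.
Under H₀, SE = √(0.82·0.18/368) = √(0.000401087) = 0.0200272.
z = (0.8804348 − 0.82)/0.0200272 = 0.0604348/0.0200272 = 3.0176.
p-value = P(Z > 3.018) ≈ 0.0013, so at α = 0.05 we reject H₀.

z = 3.0176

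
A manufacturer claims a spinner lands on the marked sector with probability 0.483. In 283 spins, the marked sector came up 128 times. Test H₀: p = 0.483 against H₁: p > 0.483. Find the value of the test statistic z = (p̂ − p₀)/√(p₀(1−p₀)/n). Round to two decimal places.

z = -1.03

p̂ = 128/283 ≈ 0.4523.
Standard error under H₀: √(0.483×0.517/283) = 0.0297.
z = (0.4523 − 0.483)/0.0297 = -0.0307/0.0297 = -1.03.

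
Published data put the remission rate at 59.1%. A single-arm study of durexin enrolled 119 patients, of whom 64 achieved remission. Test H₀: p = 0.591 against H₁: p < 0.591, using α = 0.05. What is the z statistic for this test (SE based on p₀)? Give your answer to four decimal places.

p̂ = 64/119 ≈ 0.537815.
Under H₀, SE = √(0.591·0.409/119) = √(0.00203125) = 0.045069.
z = (0.537815 − 0.591)/0.045069 = -0.053185/0.045069 = -1.1801.
p-value = P(Z < -1.180) ≈ 0.1190. With α = 0.05, fail to reject H₀.

z = -1.1801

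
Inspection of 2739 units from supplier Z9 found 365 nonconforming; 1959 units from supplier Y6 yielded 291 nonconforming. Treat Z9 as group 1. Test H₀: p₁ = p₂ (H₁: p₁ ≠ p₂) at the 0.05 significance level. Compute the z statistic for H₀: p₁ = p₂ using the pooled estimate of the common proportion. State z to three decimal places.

p̂₁ = 365/2739 = 0.13326, p̂₂ = 291/1959 = 0.14855.
Pooled p̂ = (365+291)/(2739+1959) = 656/4698 = 0.13963.
SE = √(p̂(1−p̂)(1/n₁+1/n₂)) = √(0.13963·0.86037·0.000875561) = √(0.000105187) = 0.01026.
z = (0.13326 − 0.14855)/0.01026 = -0.01529/0.01026 = -1.490.
Two-sided p-value ≈ 2·Φ(−1.490) = 0.1361; since p > α = 0.05, fail to reject H₀.

z = -1.490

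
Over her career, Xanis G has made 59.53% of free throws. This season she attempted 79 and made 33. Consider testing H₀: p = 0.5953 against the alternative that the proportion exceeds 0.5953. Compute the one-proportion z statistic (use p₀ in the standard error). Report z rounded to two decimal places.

p̂ = 33/79 ≈ 0.4177.
Standard error under H₀: √(0.5953×0.4047/79) = 0.0552.
z = (0.4177 − 0.5953)/0.0552 = -0.1776/0.0552 = -3.22.
p-value = P(Z > -3.216) ≈ 0.9993.

z = -3.22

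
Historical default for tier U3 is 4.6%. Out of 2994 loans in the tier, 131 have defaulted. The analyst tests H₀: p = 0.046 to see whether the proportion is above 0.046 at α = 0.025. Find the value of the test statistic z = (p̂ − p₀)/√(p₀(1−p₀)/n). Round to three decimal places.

p̂ = 131/2994 = 0.04375.
SE = √(p₀(1−p₀)/n) = √(0.043884/2994) = 0.00383.
z = (0.04375 − 0.046)/0.00383 = -0.00225/0.00383 = -0.587.
p-value = P(Z > -0.587) ≈ 0.7213; since p > α = 0.025, fail to reject H₀.

z = -0.587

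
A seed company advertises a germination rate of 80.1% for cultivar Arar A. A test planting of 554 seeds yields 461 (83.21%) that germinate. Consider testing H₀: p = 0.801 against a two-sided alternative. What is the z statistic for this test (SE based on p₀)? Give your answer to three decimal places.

p̂ = 461/554 = 0.83213.
Under H₀, SE = √(0.801·0.199/554) = √(0.000287724) = 0.01696.
z = (0.83213 − 0.801)/0.01696 = 0.03113/0.01696 = 1.835.

z = 1.835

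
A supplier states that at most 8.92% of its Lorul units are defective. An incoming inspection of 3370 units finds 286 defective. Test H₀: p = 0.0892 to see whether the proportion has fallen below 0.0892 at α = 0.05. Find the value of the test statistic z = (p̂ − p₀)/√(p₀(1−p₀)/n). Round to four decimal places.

z = -0.8826

p̂ = 286/3370 ≈ 0.0848665.
SE = √(p₀(1−p₀)/n) = √(0.081243/3370) = 0.0049100.
z = (0.0848665 − 0.0892)/0.0049100 = -0.0043335/0.0049100 = -0.8826.
p-value = P(Z < -0.883) ≈ 0.1887; since p > α = 0.05, fail to reject H₀.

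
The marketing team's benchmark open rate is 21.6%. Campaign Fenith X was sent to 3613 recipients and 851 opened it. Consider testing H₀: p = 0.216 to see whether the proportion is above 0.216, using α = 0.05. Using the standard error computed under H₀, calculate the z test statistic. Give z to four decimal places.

p̂ = 851/3613 ≈ 0.235538.
SE = √(p₀(1−p₀)/n) = √(0.16934/3613) = 0.006846.
z = (0.235538 − 0.216)/0.006846 = 0.019538/0.006846 = 2.8539.
p-value = P(Z > 2.854) ≈ 0.0022; since p < α = 0.05, reject H₀.

z = 2.8539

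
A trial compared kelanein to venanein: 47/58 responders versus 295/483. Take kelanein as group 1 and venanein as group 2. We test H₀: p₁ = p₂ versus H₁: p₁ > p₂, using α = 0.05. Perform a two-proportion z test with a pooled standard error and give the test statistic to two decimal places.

z = 2.98

p̂₁ = 47/58 ≈ 0.8103, p̂₂ = 295/483 ≈ 0.6108.
Pooled p̂ = (47+295)/(58+483) = 342/541 = 0.6322.
SE = √(0.232533 × 0.0193118) = 0.0670.
z = (0.8103 − 0.6108)/0.0670 = 0.1995/0.0670 = 2.98.
p-value = P(Z > 2.978) ≈ 0.0014; since p < α = 0.05, reject H₀.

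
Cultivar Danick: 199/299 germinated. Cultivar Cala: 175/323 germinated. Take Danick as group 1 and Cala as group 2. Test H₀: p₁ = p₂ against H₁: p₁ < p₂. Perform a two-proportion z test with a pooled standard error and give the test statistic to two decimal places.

z = 3.15

p̂₁ = 199/299 ≈ 0.6656, p̂₂ = 175/323 ≈ 0.5418.
Pooled p̂ = (199+175)/(299+323) = 374/622 = 0.6013.
SE = √(p̂(1−p̂)(1/n₁+1/n₂)) = √(0.6013·0.3987·0.00644046) = √(0.00154404) = 0.0393.
z = (0.6656 − 0.5418)/0.0393 = 0.1238/0.0393 = 3.15.
p-value = P(Z < 3.149) ≈ 0.9992.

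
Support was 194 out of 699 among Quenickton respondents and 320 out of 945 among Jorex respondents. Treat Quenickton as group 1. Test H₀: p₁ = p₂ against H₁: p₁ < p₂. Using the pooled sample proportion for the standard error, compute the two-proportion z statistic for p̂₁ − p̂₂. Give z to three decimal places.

z = -2.641

p̂₁ = 194/699 = 0.27754, p̂₂ = 320/945 = 0.33862.
Pooled p̂ = (194+320)/(699+945) = 514/1644 = 0.31265.
SE = √(0.214901 × 0.00248882) = 0.02313.
z = (0.27754 − 0.33862)/0.02313 = -0.06108/0.02313 = -2.641.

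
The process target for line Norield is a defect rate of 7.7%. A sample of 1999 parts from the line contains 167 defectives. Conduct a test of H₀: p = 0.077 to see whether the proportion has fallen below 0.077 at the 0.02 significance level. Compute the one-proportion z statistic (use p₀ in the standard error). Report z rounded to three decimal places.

z = 1.097

p̂ = 167/1999 = 0.08354.
Under H₀, SE = √(0.077·0.923/1999) = √(3.55533e-05) = 0.00596.
z = (0.08354 − 0.077)/0.00596 = 0.00654/0.00596 = 1.097.
p-value = P(Z < 1.097) ≈ 0.8637, so at α = 0.02 we fail to reject H₀.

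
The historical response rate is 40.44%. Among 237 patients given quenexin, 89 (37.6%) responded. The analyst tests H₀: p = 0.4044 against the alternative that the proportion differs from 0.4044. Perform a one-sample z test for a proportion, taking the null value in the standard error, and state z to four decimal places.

z = -0.9057

p̂ = 89/237 = 0.375527.
SE = √(p₀(1−p₀)/n) = √(0.24086/237) = 0.031879.
z = (0.375527 − 0.4044)/0.031879 = -0.028873/0.031879 = -0.9057.
p-value = 2·P(Z > 0.906) ≈ 0.3651.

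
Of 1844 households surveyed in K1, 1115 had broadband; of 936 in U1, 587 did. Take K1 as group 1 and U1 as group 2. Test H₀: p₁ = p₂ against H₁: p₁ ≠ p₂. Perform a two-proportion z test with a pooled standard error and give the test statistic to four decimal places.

z = -1.1492

p̂₁ = 1115/1844 = 0.604664, p̂₂ = 587/936 = 0.627137.
Pooled p̂ = (1115+587)/(1844+936) = 1702/2780 = 0.612230.
SE = √(0.237404 × 0.00161068) = 0.019555.
z = (0.604664 − 0.627137)/0.019555 = -0.022473/0.019555 = -1.1492.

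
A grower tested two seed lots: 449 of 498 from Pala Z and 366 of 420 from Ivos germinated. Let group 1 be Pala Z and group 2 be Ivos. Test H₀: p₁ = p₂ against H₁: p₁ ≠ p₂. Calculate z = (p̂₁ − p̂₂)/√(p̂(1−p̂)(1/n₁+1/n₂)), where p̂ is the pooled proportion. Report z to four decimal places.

z = 1.4433

p̂₁ = 449/498 ≈ 0.901606, p̂₂ = 366/420 ≈ 0.871429.
Pooled p̂ = (449+366)/(498+420) = 815/918 = 0.887800.
SE = √(0.0996115 × 0.00438898) = 0.020909.
z = (0.901606 − 0.871429)/0.020909 = 0.030177/0.020909 = 1.4433.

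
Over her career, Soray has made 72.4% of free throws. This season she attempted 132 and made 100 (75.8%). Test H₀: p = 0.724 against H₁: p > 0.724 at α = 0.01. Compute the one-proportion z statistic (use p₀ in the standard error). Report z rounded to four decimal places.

z = 0.8630

p̂ = 100/132 ≈ 0.757576.
Under H₀, SE = √(0.724·0.276/132) = √(0.00151382) = 0.038908.
z = (0.757576 − 0.724)/0.038908 = 0.033576/0.038908 = 0.8630.
p-value = P(Z > 0.863) ≈ 0.1941. With α = 0.01, fail to reject H₀.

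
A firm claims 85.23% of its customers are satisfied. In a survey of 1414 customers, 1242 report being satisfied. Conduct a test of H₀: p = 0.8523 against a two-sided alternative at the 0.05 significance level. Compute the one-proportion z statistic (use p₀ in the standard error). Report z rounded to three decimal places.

z = 2.762

p̂ = 1242/1414 = 0.878359.
SE = √(p₀(1−p₀)/n) = √(0.12588/1414) = 0.009435.
z = (0.878359 − 0.8523)/0.009435 = 0.026059/0.009435 = 2.762.
Two-sided p-value ≈ 2·Φ(−2.762) = 0.0057; since p < α = 0.05, reject H₀.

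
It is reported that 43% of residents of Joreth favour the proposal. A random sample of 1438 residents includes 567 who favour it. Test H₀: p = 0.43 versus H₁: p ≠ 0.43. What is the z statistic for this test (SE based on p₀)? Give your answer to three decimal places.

z = -2.735

p̂ = 567/1438 ≈ 0.394298.
Under H₀, SE = √(0.43·0.57/1438) = √(0.000170445) = 0.013055.
z = (0.394298 − 0.43)/0.013055 = -0.035702/0.013055 = -2.735.
Two-sided p-value ≈ 2·Φ(−2.735) = 0.0062.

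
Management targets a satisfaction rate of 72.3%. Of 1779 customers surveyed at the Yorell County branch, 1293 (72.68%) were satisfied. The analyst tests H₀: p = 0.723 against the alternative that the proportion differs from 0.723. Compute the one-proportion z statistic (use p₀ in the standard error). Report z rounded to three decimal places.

z = 0.359

p̂ = 1293/1779 = 0.72681.
Standard error under H₀: √(0.723×0.277/1779) = 0.01061.
z = (0.72681 − 0.723)/0.01061 = 0.00381/0.01061 = 0.359.
p-value = 2·P(Z > 0.359) ≈ 0.7193.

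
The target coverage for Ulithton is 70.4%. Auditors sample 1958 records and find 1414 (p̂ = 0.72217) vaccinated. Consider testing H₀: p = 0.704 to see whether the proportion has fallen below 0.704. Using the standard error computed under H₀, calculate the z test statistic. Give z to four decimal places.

z = 1.7608

p̂ = 1414/1958 = 0.72216547.
Under H₀, SE = √(0.704·0.296/1958) = √(0.000106427) = 0.01031634.
z = (0.72216547 − 0.704)/0.01031634 = 0.01816547/0.01031634 = 1.7608.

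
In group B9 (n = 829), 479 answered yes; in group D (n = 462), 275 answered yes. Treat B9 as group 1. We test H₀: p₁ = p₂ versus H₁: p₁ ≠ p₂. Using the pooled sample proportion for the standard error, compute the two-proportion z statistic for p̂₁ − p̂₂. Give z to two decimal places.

p̂₁ = 479/829 = 0.5778, p̂₂ = 275/462 = 0.5952.
Pooled p̂ = (479+275)/(829+462) = 754/1291 = 0.5840.
SE = √(0.242937 × 0.00337077) = 0.0286.
z = (0.5778 − 0.5952)/0.0286 = -0.0174/0.0286 = -0.61.

z = -0.61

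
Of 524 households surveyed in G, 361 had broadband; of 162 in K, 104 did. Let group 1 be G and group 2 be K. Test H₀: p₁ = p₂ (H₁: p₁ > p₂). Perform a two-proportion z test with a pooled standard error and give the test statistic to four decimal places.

z = 1.1178

p̂₁ = 361/524 = 0.688931, p̂₂ = 104/162 = 0.641975.
Pooled p̂ = (361+104)/(524+162) = 465/686 = 0.677843.
SE = √(p̂(1−p̂)(1/n₁+1/n₂)) = √(0.677843·0.322157·0.00808124) = √(0.00176472) = 0.042009.
z = (0.688931 − 0.641975)/0.042009 = 0.046956/0.042009 = 1.1178.
p-value = P(Z > 1.118) ≈ 0.1318.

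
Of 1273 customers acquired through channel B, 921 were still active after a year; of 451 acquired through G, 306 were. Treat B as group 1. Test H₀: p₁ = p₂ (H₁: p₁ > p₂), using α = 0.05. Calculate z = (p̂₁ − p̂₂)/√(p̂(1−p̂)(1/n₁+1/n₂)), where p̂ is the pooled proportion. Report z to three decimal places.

z = 1.813

p̂₁ = 921/1273 ≈ 0.72349, p̂₂ = 306/451 ≈ 0.67849.
Pooled p̂ = (921+306)/(1273+451) = 1227/1724 = 0.71172.
SE = √(p̂(1−p̂)(1/n₁+1/n₂)) = √(0.71172·0.28828·0.00300284) = √(0.000616111) = 0.02482.
z = (0.72349 − 0.67849)/0.02482 = 0.04500/0.02482 = 1.813.
p-value = P(Z > 1.813) ≈ 0.0349, so at α = 0.05 we reject H₀.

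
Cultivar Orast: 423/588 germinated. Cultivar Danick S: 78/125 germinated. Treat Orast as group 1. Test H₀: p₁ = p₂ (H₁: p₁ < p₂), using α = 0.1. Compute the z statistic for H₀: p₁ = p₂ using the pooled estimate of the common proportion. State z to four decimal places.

p̂₁ = 423/588 ≈ 0.719388, p̂₂ = 78/125 ≈ 0.624000.
Pooled p̂ = (423+78)/(588+125) = 501/713 = 0.702665.
SE = √(p̂(1−p̂)(1/n₁+1/n₂)) = √(0.702665·0.297335·0.00970068) = √(0.00202673) = 0.045019.
z = (0.719388 − 0.624000)/0.045019 = 0.095388/0.045019 = 2.1188.
p-value = P(Z < 2.119) ≈ 0.9829; since p > α = 0.1, fail to reject H₀.

z = 2.1188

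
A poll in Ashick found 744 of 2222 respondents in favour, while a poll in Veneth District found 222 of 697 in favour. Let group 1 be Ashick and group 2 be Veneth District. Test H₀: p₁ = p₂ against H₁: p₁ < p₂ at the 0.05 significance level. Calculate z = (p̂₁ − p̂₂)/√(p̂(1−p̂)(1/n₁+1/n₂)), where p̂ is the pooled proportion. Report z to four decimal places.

z = 0.7992

p̂₁ = 744/2222 = 0.3348335, p̂₂ = 222/697 = 0.3185079.
Pooled p̂ = (744+222)/(2222+697) = 966/2919 = 0.3309353.
SE = √(0.221417 × 0.00188477) = 0.0204284.
z = (0.3348335 − 0.3185079)/0.0204284 = 0.0163256/0.0204284 = 0.7992.
p-value = P(Z < 0.799) ≈ 0.7879; since p > α = 0.05, fail to reject H₀.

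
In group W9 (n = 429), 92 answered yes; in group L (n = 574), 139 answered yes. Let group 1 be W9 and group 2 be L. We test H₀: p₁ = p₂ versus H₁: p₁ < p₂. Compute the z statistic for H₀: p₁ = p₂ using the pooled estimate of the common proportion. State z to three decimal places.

p̂₁ = 92/429 ≈ 0.21445, p̂₂ = 139/574 ≈ 0.24216.
Pooled p̂ = (92+139)/(429+574) = 231/1003 = 0.23031.
SE = √(p̂(1−p̂)(1/n₁+1/n₂)) = √(0.23031·0.76969·0.00407316) = √(0.000722037) = 0.02687.
z = (0.21445 − 0.24216)/0.02687 = -0.02771/0.02687 = -1.031.

z = -1.031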